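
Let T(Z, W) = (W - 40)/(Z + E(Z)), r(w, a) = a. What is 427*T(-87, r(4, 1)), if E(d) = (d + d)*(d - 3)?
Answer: -5551/5191 ≈ -1.0694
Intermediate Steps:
E(d) = 2*d*(-3 + d) (E(d) = (2*d)*(-3 + d) = 2*d*(-3 + d))
T(Z, W) = (-40 + W)/(Z + 2*Z*(-3 + Z)) (T(Z, W) = (W - 40)/(Z + 2*Z*(-3 + Z)) = (-40 + W)/(Z + 2*Z*(-3 + Z)))
427*T(-87, r(4, 1)) = 427*((-40 + 1)/((-87)*(-5 + 2*(-87)))) = 427*(-1/87*(-39)/(-5 - 174)) = 427*(-1/87*(-39)/(-179)) = 427*(-1/87*(-1/179)*(-39)) = 427*(-13/5191) = -5551/5191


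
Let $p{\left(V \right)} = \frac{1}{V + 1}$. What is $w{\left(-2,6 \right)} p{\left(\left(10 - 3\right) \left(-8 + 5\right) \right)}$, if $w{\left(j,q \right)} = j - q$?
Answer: $\frac{2}{5} \approx 0.4$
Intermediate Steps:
$p{\left(V \right)} = \frac{1}{1 + V}$
$w{\left(-2,6 \right)} p{\left(\left(10 - 3\right) \left(-8 + 5\right) \right)} = \frac{-2 - 6}{1 + \left(10 - 3\right) \left(-8 + 5\right)} = \frac{-2 - 6}{1 + 7 \left(-3\right)} = - \frac{8}{1 - 21} = - \frac{8}{-20} = \left(-8\right) \left(- \frac{1}{20}\right) = \frac{2}{5}$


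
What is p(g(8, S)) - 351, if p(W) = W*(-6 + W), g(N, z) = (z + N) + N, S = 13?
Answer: 316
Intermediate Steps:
g(N, z) = z + 2*N (g(N, z) = (N + z) + N = z + 2*N)
p(g(8, S)) - 351 = (13 + 2*8)*(-6 + (13 + 2*8)) - 351 = (13 + 16)*(-6 + (13 + 16)) - 351 = 29*(-6 + 29) - 351 = 29*23 - 351 = 667 - 351 = 316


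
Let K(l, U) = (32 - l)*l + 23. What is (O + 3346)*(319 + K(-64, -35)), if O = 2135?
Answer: -31800762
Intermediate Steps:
K(l, U) = 23 + l*(32 - l) (K(l, U) = l*(32 - l) + 23 = 23 + l*(32 - l))
(O + 3346)*(319 + K(-64, -35)) = (2135 + 3346)*(319 + (23 - 1*(-64)**2 + 32*(-64))) = 5481*(319 + (23 - 1*4096 - 2048)) = 5481*(319 + (23 - 4096 - 2048)) = 5481*(319 - 6121) = 5481*(-5802) = -31800762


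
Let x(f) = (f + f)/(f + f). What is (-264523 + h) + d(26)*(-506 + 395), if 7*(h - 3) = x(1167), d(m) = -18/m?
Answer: -24064314/91 ≈ -2.6444e+5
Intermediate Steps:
x(f) = 1 (x(f) = (2*f)/((2*f)) = (2*f)*(1/(2*f)) = 1)
h = 22/7 (h = 3 + (⅐)*1 = 3 + ⅐ = 22/7 ≈ 3.1429)
(-264523 + h) + d(26)*(-506 + 395) = (-264523 + 22/7) + (-18/26)*(-506 + 395) = -1851639/7 - 18*1/26*(-111) = -1851639/7 - 9/13*(-111) = -1851639/7 + 999/13 = -24064314/91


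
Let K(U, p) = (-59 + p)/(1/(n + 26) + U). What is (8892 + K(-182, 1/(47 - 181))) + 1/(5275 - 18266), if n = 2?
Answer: 39434547518133/4434672715 ≈ 8892.3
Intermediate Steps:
K(U, p) = (-59 + p)/(1/28 + U) (K(U, p) = (-59 + p)/(1/(2 + 26) + U) = (-59 + p)/(1/28 + U))
(8892 + K(-182, 1/(47 - 181))) + 1/(5275 - 18266) = (8892 + 28*(-59 + 1/(47 - 181))/(1 + 28*(-182))) + 1/(5275 - 18266) = (8892 + 28*(-59 + 1/(-134))/(1 - 5096)) + 1/(-12991) = (8892 + 28*(-59 - 1/134)/(-5095)) - 1/12991 = (8892 + 28*(-1/5095)*(-7907/134)) - 1/12991 = (8892 + 110698/341365) - 1/12991 = 3035528278/341365 - 1/12991 = 39434547518133/4434672715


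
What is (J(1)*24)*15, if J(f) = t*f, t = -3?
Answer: -1080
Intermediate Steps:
J(f) = -3*f
(J(1)*24)*15 = (-3*1*24)*15 = -3*24*15 = -72*15 = -1080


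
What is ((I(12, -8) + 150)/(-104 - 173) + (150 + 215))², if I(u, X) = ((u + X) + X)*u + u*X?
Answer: 10221007801/76729 ≈ 1.3321e+5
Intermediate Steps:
I(u, X) = X*u + u*(u + 2*X) (I(u, X) = ((X + u) + X)*u + X*u = (u + 2*X)*u + X*u = u*(u + 2*X) + X*u = X*u + u*(u + 2*X))
((I(12, -8) + 150)/(-104 - 173) + (150 + 215))² = ((12*(12 + 3*(-8)) + 150)/(-104 - 173) + (150 + 215))² = ((12*(12 - 24) + 150)/(-277) + 365)² = ((12*(-12) + 150)*(-1/277) + 365)² = ((-144 + 150)*(-1/277) + 365)² = (6*(-1/277) + 365)² = (-6/277 + 365)² = (101099/277)² = 10221007801/76729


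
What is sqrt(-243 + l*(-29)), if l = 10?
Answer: I*sqrt(533) ≈ 23.087*I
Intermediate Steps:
sqrt(-243 + l*(-29)) = sqrt(-243 + 10*(-29)) = sqrt(-243 - 290) = sqrt(-533) = I*sqrt(533)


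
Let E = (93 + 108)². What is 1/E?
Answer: 1/40401 ≈ 2.4752e-5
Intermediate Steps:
E = 40401 (E = 201² = 40401)
1/E = 1/40401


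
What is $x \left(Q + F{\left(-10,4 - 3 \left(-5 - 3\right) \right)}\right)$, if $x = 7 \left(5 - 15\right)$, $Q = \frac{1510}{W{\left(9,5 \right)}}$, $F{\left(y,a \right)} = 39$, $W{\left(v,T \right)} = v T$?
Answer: $- \frac{45710}{9} \approx -5078.9$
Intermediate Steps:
$W{\left(v,T \right)} = T v$
$Q = \frac{302}{9}$ ($Q = \frac{1510}{5 \cdot 9} = \frac{1510}{45} = 1510 \cdot \frac{1}{45} = \frac{302}{9} \approx 33.556$)
$x = -70$ ($x = 7 \left(-10\right) = -70$)
$x \left(Q + F{\left(-10,4 - 3 \left(-5 - 3\right) \right)}\right) = - 70 \left(\frac{302}{9} + 39\right) = \left(-70\right) \frac{653}{9} = - \frac{45710}{9}$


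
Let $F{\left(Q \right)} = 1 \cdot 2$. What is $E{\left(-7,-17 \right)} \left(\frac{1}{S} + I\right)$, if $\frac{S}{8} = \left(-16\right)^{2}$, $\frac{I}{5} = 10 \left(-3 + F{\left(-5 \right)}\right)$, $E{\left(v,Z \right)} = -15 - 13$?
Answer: $\frac{716793}{512} \approx 1400.0$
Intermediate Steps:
$F{\left(Q \right)} = 2$
$E{\left(v,Z \right)} = -28$
$I = -50$ ($I = 5 \cdot 10 \left(-3 + 2\right) = 5 \cdot 10 \left(-1\right) = 5 \left(-10\right) = -50$)
$S = 2048$ ($S = 8 \left(-16\right)^{2} = 8 \cdot 256 = 2048$)
$E{\left(-7,-17 \right)} \left(\frac{1}{S} + I\right) = - 28 \left(\frac{1}{2048} - 50\right) = \left(-28\right) \left(- \frac{102399}{2048}\right) = \frac{716793}{512}$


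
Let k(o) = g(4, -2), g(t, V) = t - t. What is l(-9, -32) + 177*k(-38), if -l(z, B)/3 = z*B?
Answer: -864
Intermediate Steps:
g(t, V) = 0
l(z, B) = -3*B*z (l(z, B) = -3*z*B = -3*B*z)
k(o) = 0
l(-9, -32) + 177*k(-38) = -3*(-32)*(-9) + 177*0 = -864 + 0 = -864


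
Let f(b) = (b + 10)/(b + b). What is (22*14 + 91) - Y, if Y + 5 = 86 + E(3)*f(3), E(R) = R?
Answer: 623/2 ≈ 311.50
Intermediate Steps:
f(b) = (10 + b)/(2*b) (f(b) = (10 + b)/((2*b)) = (10 + b)*(1/(2*b)) = (10 + b)/(2*b))
Y = 175/2 (Y = -5 + (86 + 3*((1/2)*(10 + 3)/3)) = -5 + (86 + 3*((1/2)*(1/3)*13)) = -5 + (86 + 3*(13/6)) = -5 + (86 + 13/2) = -5 + 185/2 = 175/2 ≈ 87.500)
(22*14 + 91) - Y = (22*14 + 91) - 1*175/2 = (308 + 91) - 175/2 = 399 - 175/2 = 623/2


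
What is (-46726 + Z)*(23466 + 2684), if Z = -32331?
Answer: -2067340550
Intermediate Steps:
(-46726 + Z)*(23466 + 2684) = (-46726 - 32331)*(23466 + 2684) = -79057*26150 = -2067340550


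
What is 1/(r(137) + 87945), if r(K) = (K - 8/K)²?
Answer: 18769/2002614826 ≈ 9.3722e-6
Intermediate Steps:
1/(r(137) + 87945) = 1/((-8 + 137²)²/137² + 87945) = 1/((-8 + 18769)²/18769 + 87945) = 1/((1/18769)*18761² + 87945) = 1/((1/18769)*351975121 + 87945) = 1/(351975121/18769 + 87945) = 1/(2002614826/18769) = 18769/2002614826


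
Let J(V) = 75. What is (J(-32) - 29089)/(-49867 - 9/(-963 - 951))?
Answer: 18510932/31815143 ≈ 0.58183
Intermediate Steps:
(J(-32) - 29089)/(-49867 - 9/(-963 - 951)) = (75 - 29089)/(-49867 - 9/(-963 - 951)) = -29014/(-49867 - 9/(-1914)) = -29014/(-49867 - 1/1914*(-9)) = -29014/(-49867 + 3/638) = -29014/(-31815143/638) = -29014*(-638/31815143) = 18510932/31815143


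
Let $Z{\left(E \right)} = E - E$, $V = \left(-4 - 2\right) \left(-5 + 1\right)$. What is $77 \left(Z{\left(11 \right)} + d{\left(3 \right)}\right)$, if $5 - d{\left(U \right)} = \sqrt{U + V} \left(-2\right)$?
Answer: $385 + 462 \sqrt{3} \approx 1185.2$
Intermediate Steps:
$V = 24$ ($V = \left(-6\right) \left(-4\right) = 24$)
$Z{\left(E \right)} = 0$
$d{\left(U \right)} = 5 + 2 \sqrt{24 + U}$ ($d{\left(U \right)} = 5 - \sqrt{U + 24} \left(-2\right) = 5 - \sqrt{24 + U} \left(-2\right) = 5 - - 2 \sqrt{24 + U} = 5 + 2 \sqrt{24 + U}$)
$77 \left(Z{\left(11 \right)} + d{\left(3 \right)}\right) = 77 \left(0 + \left(5 + 2 \sqrt{24 + 3}\right)\right) = 77 \left(0 + \left(5 + 2 \sqrt{27}\right)\right) = 77 \left(0 + \left(5 + 2 \cdot 3 \sqrt{3}\right)\right) = 77 \left(0 + \left(5 + 6 \sqrt{3}\right)\right) = 77 \left(5 + 6 \sqrt{3}\right) = 385 + 462 \sqrt{3}$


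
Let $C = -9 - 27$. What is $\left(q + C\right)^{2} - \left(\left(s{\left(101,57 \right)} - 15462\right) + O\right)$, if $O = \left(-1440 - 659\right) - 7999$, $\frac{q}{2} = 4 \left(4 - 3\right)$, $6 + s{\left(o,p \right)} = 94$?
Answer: $26256$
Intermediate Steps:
$s{\left(o,p \right)} = 88$ ($s{\left(o,p \right)} = -6 + 94 = 88$)
$q = 8$ ($q = 2 \cdot 4 \left(4 - 3\right) = 2 \cdot 4 \cdot 1 = 2 \cdot 4 = 8$)
$C = -36$ ($C = -9 - 27 = -36$)
$O = -10098$ ($O = \left(-1440 - 659\right) - 7999 = -2099 - 7999 = -10098$)
$\left(q + C\right)^{2} - \left(\left(s{\left(101,57 \right)} - 15462\right) + O\right) = \left(8 - 36\right)^{2} - \left(\left(88 - 15462\right) - 10098\right) = \left(-28\right)^{2} - \left(-15374 - 10098\right) = 784 - -25472 = 784 + 25472 = 26256$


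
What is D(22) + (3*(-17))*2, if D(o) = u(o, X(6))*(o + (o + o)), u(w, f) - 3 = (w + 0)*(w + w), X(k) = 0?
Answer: 63984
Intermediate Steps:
u(w, f) = 3 + 2*w² (u(w, f) = 3 + (w + 0)*(w + w) = 3 + w*(2*w) = 3 + 2*w²)
D(o) = 3*o*(3 + 2*o²) (D(o) = (3 + 2*o²)*(o + (o + o)) = (3 + 2*o²)*(o + 2*o) = (3 + 2*o²)*(3*o) = 3*o*(3 + 2*o²))
D(22) + (3*(-17))*2 = (6*22³ + 9*22) + (3*(-17))*2 = (6*10648 + 198) - 51*2 = (63888 + 198) - 102 = 64086 - 102 = 63984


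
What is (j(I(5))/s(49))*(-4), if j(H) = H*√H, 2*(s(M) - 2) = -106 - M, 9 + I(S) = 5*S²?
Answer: 1856*√29/151 ≈ 66.191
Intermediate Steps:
I(S) = -9 + 5*S²
s(M) = -51 - M/2 (s(M) = 2 + (-106 - M)/2 = 2 + (-53 - M/2) = -51 - M/2)
j(H) = H^(3/2)
(j(I(5))/s(49))*(-4) = ((-9 + 5*5²)^(3/2)/(-51 - ½*49))*(-4) = ((-9 + 5*25)^(3/2)/(-51 - 49/2))*(-4) = ((-9 + 125)^(3/2)/(-151/2))*(-4) = (116^(3/2)*(-2/151))*(-4) = ((232*√29)*(-2/151))*(-4) = -464*√29/151*(-4) = 1856*√29/151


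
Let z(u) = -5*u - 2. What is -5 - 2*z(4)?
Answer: 39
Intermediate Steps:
z(u) = -2 - 5*u
-5 - 2*z(4) = -5 - 2*(-2 - 5*4) = -5 - 2*(-2 - 20) = -5 - 2*(-22) = -5 + 44 = 39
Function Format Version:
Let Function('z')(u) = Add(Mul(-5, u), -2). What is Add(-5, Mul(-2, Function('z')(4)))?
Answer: 39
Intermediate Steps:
Function('z')(u) = Add(-2, Mul(-5, u))
Add(-5, Mul(-2, Function('z')(4))) = Add(-5, Mul(-2, Add(-2, Mul(-5, 4)))) = Add(-5, Mul(-2, Add(-2, -20))) = Add(-5, Mul(-2, -22)) = Add(-5, 44) = 39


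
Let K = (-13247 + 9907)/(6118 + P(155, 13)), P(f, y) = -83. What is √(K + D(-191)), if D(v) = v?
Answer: I*√279064435/1207 ≈ 13.84*I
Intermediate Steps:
K = -668/1207 (K = (-13247 + 9907)/(6118 - 83) = -3340/6035 = -3340*1/6035 = -668/1207 ≈ -0.55344)
√(K + D(-191)) = √(-668/1207 - 191) = √(-231205/1207) = I*√279064435/1207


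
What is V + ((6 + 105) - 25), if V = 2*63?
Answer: 212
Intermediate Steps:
V = 126
V + ((6 + 105) - 25) = 126 + ((6 + 105) - 25) = 126 + (111 - 25) = 126 + 86 = 212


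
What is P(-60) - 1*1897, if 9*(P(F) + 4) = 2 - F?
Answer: -17047/9 ≈ -1894.1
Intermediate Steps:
P(F) = -34/9 - F/9 (P(F) = -4 + (2 - F)/9 = -4 + (2/9 - F/9) = -34/9 - F/9)
P(-60) - 1*1897 = (-34/9 - 1/9*(-60)) - 1*1897 = (-34/9 + 20/3) - 1897 = 26/9 - 1897 = -17047/9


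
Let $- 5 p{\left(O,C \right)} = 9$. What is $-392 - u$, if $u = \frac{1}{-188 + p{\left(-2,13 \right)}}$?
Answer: $- \frac{372003}{949} \approx -391.99$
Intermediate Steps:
$p{\left(O,C \right)} = - \frac{9}{5}$ ($p{\left(O,C \right)} = \left(- \frac{1}{5}\right) 9 = - \frac{9}{5}$)
$u = - \frac{5}{949}$ ($u = \frac{1}{-188 - \frac{9}{5}} = \frac{1}{- \frac{949}{5}} = - \frac{5}{949} \approx -0.0052687$)
$-392 - u = -392 - - \frac{5}{949} = -392 + \frac{5}{949} = - \frac{372003}{949}$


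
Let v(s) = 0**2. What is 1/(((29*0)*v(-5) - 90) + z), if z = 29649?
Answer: 1/29559 ≈ 3.3831e-5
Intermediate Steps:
v(s) = 0
1/(((29*0)*v(-5) - 90) + z) = 1/(((29*0)*0 - 90) + 29649) = 1/((0*0 - 90) + 29649) = 1/((0 - 90) + 29649) = 1/(-90 + 29649) = 1/29559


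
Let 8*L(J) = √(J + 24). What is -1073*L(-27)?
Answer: -1073*I*√3/8 ≈ -232.31*I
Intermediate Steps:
L(J) = √(24 + J)/8 (L(J) = √(J + 24)/8 = √(24 + J)/8)
-1073*L(-27) = -1073*√(24 - 27)/8 = -1073*√(-3)/8 = -1073*I*√3/8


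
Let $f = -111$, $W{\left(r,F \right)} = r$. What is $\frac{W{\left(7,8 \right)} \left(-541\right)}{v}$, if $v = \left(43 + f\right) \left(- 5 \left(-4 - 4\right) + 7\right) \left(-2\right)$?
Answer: $- \frac{3787}{6392} \approx -0.59246$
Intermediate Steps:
$v = 6392$ ($v = \left(43 - 111\right) \left(- 5 \left(-4 - 4\right) + 7\right) \left(-2\right) = - 68 \left(\left(-5\right) \left(-8\right) + 7\right) \left(-2\right) = - 68 \left(40 + 7\right) \left(-2\right) = - 68 \cdot 47 \left(-2\right) = \left(-68\right) \left(-94\right) = 6392$)
$\frac{W{\left(7,8 \right)} \left(-541\right)}{v} = \frac{7 \left(-541\right)}{6392} = \left(-3787\right) \frac{1}{6392} = - \frac{3787}{6392}$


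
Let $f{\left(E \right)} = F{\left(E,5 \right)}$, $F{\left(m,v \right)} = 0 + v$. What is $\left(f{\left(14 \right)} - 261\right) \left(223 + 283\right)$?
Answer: $-129536$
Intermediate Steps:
$F{\left(m,v \right)} = v$
$f{\left(E \right)} = 5$
$\left(f{\left(14 \right)} - 261\right) \left(223 + 283\right) = \left(5 - 261\right) \left(223 + 283\right) = \left(-256\right) 506 = -129536$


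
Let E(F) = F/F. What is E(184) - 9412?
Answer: -9411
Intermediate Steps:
E(F) = 1
E(184) - 9412 = 1 - 9412 = -9411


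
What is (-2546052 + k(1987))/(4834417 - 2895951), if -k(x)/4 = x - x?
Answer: -1273026/969233 ≈ -1.3134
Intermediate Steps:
k(x) = 0 (k(x) = -4*(x - x) = -4*0 = 0)
(-2546052 + k(1987))/(4834417 - 2895951) = (-2546052 + 0)/(4834417 - 2895951) = -2546052/1938466 = -2546052*1/1938466 = -1273026/969233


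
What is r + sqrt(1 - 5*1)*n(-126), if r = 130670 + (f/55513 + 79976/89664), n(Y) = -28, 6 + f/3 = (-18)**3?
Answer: 81301887288229/622189704 - 56*I ≈ 1.3067e+5 - 56.0*I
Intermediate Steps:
f = -17514 (f = -18 + 3*(-18)**3 = -18 + 3*(-5832) = -18 - 17496 = -17514)
r = 81301887288229/622189704 (r = 130670 + (-17514/55513 + 79976/89664) = 130670 + (-17514*1/55513 + 79976*(1/89664)) = 130670 + (-17514/55513 + 9997/11208) = 130670 + 358666549/622189704 = 81301887288229/622189704 ≈ 1.3067e+5)
r + sqrt(1 - 5*1)*n(-126) = 81301887288229/622189704 + sqrt(1 - 5*1)*(-28) = 81301887288229/622189704 + sqrt(1 - 5)*(-28) = 81301887288229/622189704 + sqrt(-4)*(-28) = 81301887288229/622189704 + (2*I)*(-28) = 81301887288229/622189704 - 56*I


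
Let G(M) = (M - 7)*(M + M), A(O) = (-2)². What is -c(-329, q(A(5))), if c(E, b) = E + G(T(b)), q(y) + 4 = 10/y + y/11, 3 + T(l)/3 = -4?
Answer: -847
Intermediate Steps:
A(O) = 4
T(l) = -21 (T(l) = -9 + 3*(-4) = -9 - 12 = -21)
q(y) = -4 + 10/y + y/11 (q(y) = -4 + (10/y + y/11) = -4 + 10/y + y/11)
G(M) = 2*M*(-7 + M) (G(M) = (-7 + M)*(2*M) = 2*M*(-7 + M))
c(E, b) = 1176 + E (c(E, b) = E + 2*(-21)*(-7 - 21) = E + 2*(-21)*(-28) = E + 1176 = 1176 + E)
-c(-329, q(A(5))) = -(1176 - 329) = -1*847 = -847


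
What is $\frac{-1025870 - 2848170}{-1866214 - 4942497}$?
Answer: $\frac{3874040}{6808711} \approx 0.56898$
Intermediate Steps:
$\frac{-1025870 - 2848170}{-1866214 - 4942497} = - \frac{3874040}{-6808711} = \left(-3874040\right) \left(- \frac{1}{6808711}\right) = \frac{3874040}{6808711}$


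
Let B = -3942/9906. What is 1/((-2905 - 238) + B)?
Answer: -1651/5189750 ≈ -0.00031813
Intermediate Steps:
B = -657/1651 (B = -3942*1/9906 = -657/1651 ≈ -0.39794)
1/((-2905 - 238) + B) = 1/((-2905 - 238) - 657/1651) = 1/(-3143 - 657/1651) = 1/(-5189750/1651) = -1651/5189750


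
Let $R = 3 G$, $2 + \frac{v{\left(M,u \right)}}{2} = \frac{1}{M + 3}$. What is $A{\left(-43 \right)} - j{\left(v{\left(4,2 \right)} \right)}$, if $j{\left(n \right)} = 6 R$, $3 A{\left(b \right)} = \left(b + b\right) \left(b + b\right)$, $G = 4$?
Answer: $\frac{7180}{3} \approx 2393.3$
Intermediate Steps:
$v{\left(M,u \right)} = -4 + \frac{2}{3 + M}$ ($v{\left(M,u \right)} = -4 + \frac{2}{M + 3} = -4 + \frac{2}{3 + M}$)
$R = 12$ ($R = 3 \cdot 4 = 12$)
$A{\left(b \right)} = \frac{4 b^{2}}{3}$ ($A{\left(b \right)} = \frac{\left(b + b\right) \left(b + b\right)}{3} = \frac{2 b 2 b}{3} = \frac{4 b^{2}}{3}$)
$j{\left(n \right)} = 72$ ($j{\left(n \right)} = 6 \cdot 12 = 72$)
$A{\left(-43 \right)} - j{\left(v{\left(4,2 \right)} \right)} = \frac{4 \left(-43\right)^{2}}{3} - 72 = \frac{4}{3} \cdot 1849 - 72 = \frac{7396}{3} - 72 = \frac{7180}{3}$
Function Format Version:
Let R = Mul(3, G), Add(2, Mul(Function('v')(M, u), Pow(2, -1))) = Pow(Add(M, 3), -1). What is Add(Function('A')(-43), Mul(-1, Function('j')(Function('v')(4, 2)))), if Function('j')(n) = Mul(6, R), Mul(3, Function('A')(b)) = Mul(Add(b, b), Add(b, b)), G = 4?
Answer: Rational(7180, 3) ≈ 2393.3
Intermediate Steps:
Function('v')(M, u) = Add(-4, Mul(2, Pow(Add(3, M), -1))) (Function('v')(M, u) = Add(-4, Mul(2, Pow(Add(M, 3), -1))) = Add(-4, Mul(2, Pow(Add(3, M), -1))))
R = 12 (R = Mul(3, 4) = 12)
Function('A')(b) = Mul(Rational(4, 3), Pow(b, 2)) (Function('A')(b) = Mul(Rational(1, 3), Mul(Add(b, b), Add(b, b))) = Mul(Rational(1, 3), Mul(Mul(2, b), Mul(2, b))) = Mul(Rational(1, 3), Mul(4, Pow(b, 2))) = Mul(Rational(4, 3), Pow(b, 2)))
Function('j')(n) = 72 (Function('j')(n) = Mul(6, 12) = 72)
Add(Function('A')(-43), Mul(-1, Function('j')(Function('v')(4, 2)))) = Add(Mul(Rational(4, 3), Pow(-43, 2)), Mul(-1, 72)) = Add(Mul(Rational(4, 3), 1849), -72) = Add(Rational(7396, 3), -72) = Rational(7180, 3)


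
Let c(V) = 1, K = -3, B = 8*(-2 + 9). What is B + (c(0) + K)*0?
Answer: 56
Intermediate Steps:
B = 56 (B = 8*7 = 56)
B + (c(0) + K)*0 = 56 + (1 - 3)*0 = 56 - 2*0 = 56 + 0 = 56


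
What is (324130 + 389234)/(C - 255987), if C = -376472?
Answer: -713364/632459 ≈ -1.1279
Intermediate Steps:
(324130 + 389234)/(C - 255987) = (324130 + 389234)/(-376472 - 255987) = 713364/(-632459) = 713364*(-1/632459) = -713364/632459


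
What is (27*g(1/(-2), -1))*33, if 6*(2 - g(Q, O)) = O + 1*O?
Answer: 2079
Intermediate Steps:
g(Q, O) = 2 - O/3 (g(Q, O) = 2 - (O + 1*O)/6 = 2 - (O + O)/6 = 2 - O/3)
(27*g(1/(-2), -1))*33 = (27*(2 - ⅓*(-1)))*33 = (27*(2 + ⅓))*33 = (27*(7/3))*33 = 63*33 = 2079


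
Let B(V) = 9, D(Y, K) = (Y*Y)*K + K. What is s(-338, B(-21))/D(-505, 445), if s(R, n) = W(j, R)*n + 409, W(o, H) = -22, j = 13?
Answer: 211/113486570 ≈ 1.8593e-6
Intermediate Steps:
D(Y, K) = K + K*Y² (D(Y, K) = Y²*K + K = K*Y² + K = K + K*Y²)
s(R, n) = 409 - 22*n (s(R, n) = -22*n + 409 = 409 - 22*n)
s(-338, B(-21))/D(-505, 445) = (409 - 22*9)/((445*(1 + (-505)²))) = (409 - 198)/((445*(1 + 255025))) = 211/((445*255026)) = 211/113486570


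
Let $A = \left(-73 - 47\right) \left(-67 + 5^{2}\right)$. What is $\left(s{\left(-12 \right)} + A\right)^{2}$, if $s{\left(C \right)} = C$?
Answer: $25280784$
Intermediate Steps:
$A = 5040$ ($A = - 120 \left(-67 + 25\right) = \left(-120\right) \left(-42\right) = 5040$)
$\left(s{\left(-12 \right)} + A\right)^{2} = \left(-12 + 5040\right)^{2} = 5028^{2} = 25280784$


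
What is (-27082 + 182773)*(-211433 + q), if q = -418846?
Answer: -98128767789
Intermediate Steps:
(-27082 + 182773)*(-211433 + q) = (-27082 + 182773)*(-211433 - 418846) = 155691*(-630279) = -98128767789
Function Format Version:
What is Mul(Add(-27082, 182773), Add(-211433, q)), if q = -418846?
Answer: -98128767789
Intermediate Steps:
Mul(Add(-27082, 182773), Add(-211433, q)) = Mul(Add(-27082, 182773), Add(-211433, -418846)) = Mul(155691, -630279) = -98128767789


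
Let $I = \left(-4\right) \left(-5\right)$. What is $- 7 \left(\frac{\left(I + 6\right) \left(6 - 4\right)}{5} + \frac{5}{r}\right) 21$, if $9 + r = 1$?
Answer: $- \frac{57477}{40} \approx -1436.9$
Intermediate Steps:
$r = -8$ ($r = -9 + 1 = -8$)
$I = 20$
$- 7 \left(\frac{\left(I + 6\right) \left(6 - 4\right)}{5} + \frac{5}{r}\right) 21 = - 7 \left(\frac{\left(20 + 6\right) \left(6 - 4\right)}{5} + \frac{5}{-8}\right) 21 = - 7 \left(26 \cdot 2 \cdot \frac{1}{5} + 5 \left(- \frac{1}{8}\right)\right) 21 = - 7 \left(52 \cdot \frac{1}{5} - \frac{5}{8}\right) 21 = - 7 \left(\frac{52}{5} - \frac{5}{8}\right) 21 = \left(-7\right) \frac{391}{40} \cdot 21 = \left(- \frac{2737}{40}\right) 21 = - \frac{57477}{40}$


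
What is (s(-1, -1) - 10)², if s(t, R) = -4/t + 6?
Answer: 0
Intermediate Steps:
s(t, R) = 6 - 4/t
(s(-1, -1) - 10)² = ((6 - 4/(-1)) - 10)² = ((6 - 4*(-1)) - 10)² = ((6 + 4) - 10)² = (10 - 10)² = 0² = 0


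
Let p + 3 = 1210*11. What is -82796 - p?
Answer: -96103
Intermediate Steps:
p = 13307 (p = -3 + 1210*11 = -3 + 13310 = 13307)
-82796 - p = -82796 - 1*13307 = -82796 - 13307 = -96103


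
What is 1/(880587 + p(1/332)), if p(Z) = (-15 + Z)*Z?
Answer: 110224/97061816509 ≈ 1.1356e-6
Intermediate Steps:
p(Z) = Z*(-15 + Z)
1/(880587 + p(1/332)) = 1/(880587 + (-15 + 1/332)/332) = 1/(880587 + (1/332)*(-4979/332)) = 1/(880587 - 4979/110224) = 1/(97061816509/110224) = 110224/97061816509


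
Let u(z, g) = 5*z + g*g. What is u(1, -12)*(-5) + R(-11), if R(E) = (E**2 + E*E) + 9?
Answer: -494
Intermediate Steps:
R(E) = 9 + 2*E**2 (R(E) = (E**2 + E**2) + 9 = 2*E**2 + 9 = 9 + 2*E**2)
u(z, g) = g**2 + 5*z (u(z, g) = 5*z + g**2 = g**2 + 5*z)
u(1, -12)*(-5) + R(-11) = ((-12)**2 + 5*1)*(-5) + (9 + 2*(-11)**2) = (144 + 5)*(-5) + (9 + 2*121) = 149*(-5) + (9 + 242) = -745 + 251 = -494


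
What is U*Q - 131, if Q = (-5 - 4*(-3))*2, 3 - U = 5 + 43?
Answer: -761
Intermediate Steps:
U = -45 (U = 3 - (5 + 43) = 3 - 1*48 = 3 - 48 = -45)
Q = 14 (Q = (-5 + 12)*2 = 7*2 = 14)
U*Q - 131 = -45*14 - 131 = -630 - 131 = -761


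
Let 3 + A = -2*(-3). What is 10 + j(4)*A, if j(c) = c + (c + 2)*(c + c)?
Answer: 166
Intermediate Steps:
A = 3 (A = -3 - 2*(-3) = -3 + 6 = 3)
j(c) = c + 2*c*(2 + c) (j(c) = c + (2 + c)*(2*c) = c + 2*c*(2 + c))
10 + j(4)*A = 10 + (4*(5 + 2*4))*3 = 10 + (4*(5 + 8))*3 = 10 + (4*13)*3 = 10 + 52*3 = 10 + 156 = 166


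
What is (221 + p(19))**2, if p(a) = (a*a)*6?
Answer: 5697769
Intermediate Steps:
p(a) = 6*a**2 (p(a) = a**2*6 = 6*a**2)
(221 + p(19))**2 = (221 + 6*19**2)**2 = (221 + 6*361)**2 = (221 + 2166)**2 = 2387**2 = 5697769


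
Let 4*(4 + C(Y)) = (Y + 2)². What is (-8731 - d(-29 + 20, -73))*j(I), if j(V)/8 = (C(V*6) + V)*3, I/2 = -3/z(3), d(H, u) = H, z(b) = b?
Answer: -3977232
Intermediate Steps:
C(Y) = -4 + (2 + Y)²/4 (C(Y) = -4 + (Y + 2)²/4 = -4 + (2 + Y)²/4)
I = -2 (I = 2*(-3/3) = 2*(-3*⅓) = 2*(-1) = -2)
j(V) = -96 + 6*(2 + 6*V)² + 24*V (j(V) = 8*(((-4 + (2 + V*6)²/4) + V)*3) = 8*(((-4 + (2 + 6*V)²/4) + V)*3) = 8*((-4 + V + (2 + 6*V)²/4)*3) = 8*(-12 + 3*V + 3*(2 + 6*V)²/4) = -96 + 6*(2 + 6*V)² + 24*V)
(-8731 - d(-29 + 20, -73))*j(I) = (-8731 - (-29 + 20))*(-72 + 168*(-2) + 216*(-2)²) = (-8731 - 1*(-9))*(-72 - 336 + 216*4) = (-8731 + 9)*(-72 - 336 + 864) = -8722*456 = -3977232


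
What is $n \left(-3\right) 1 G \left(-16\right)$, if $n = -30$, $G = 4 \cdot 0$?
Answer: $0$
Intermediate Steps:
$G = 0$
$n \left(-3\right) 1 G \left(-16\right) = - 30 \left(-3\right) 1 \cdot 0 \left(-16\right) = - 30 \left(\left(-3\right) 0\right) \left(-16\right) = \left(-30\right) 0 \left(-16\right) = 0 \left(-16\right) = 0$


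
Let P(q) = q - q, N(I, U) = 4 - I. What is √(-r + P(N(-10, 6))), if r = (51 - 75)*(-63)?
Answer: 6*I*√42 ≈ 38.884*I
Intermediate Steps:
P(q) = 0
r = 1512 (r = -24*(-63) = 1512)
√(-r + P(N(-10, 6))) = √(-1*1512 + 0) = √(-1512 + 0) = √(-1512) = 6*I*√42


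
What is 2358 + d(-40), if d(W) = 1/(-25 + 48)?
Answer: 54235/23 ≈ 2358.0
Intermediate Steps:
d(W) = 1/23
2358 + d(-40) = 2358 + 1/23 = 54235/23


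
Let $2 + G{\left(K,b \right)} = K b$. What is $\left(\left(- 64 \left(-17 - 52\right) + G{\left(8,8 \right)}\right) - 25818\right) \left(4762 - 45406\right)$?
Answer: $867342960$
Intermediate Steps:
$G{\left(K,b \right)} = -2 + K b$
$\left(\left(- 64 \left(-17 - 52\right) + G{\left(8,8 \right)}\right) - 25818\right) \left(4762 - 45406\right) = \left(\left(- 64 \left(-17 - 52\right) + \left(-2 + 8 \cdot 8\right)\right) - 25818\right) \left(4762 - 45406\right) = \left(\left(- 64 \left(-17 - 52\right) + \left(-2 + 64\right)\right) - 25818\right) \left(-40644\right) = \left(\left(\left(-64\right) \left(-69\right) + 62\right) - 25818\right) \left(-40644\right) = \left(\left(4416 + 62\right) - 25818\right) \left(-40644\right) = \left(4478 - 25818\right) \left(-40644\right) = \left(-21340\right) \left(-40644\right) = 867342960$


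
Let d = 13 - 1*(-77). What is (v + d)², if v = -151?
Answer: 3721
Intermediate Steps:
d = 90 (d = 13 + 77 = 90)
(v + d)² = (-151 + 90)² = (-61)² = 3721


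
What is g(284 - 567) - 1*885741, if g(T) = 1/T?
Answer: -250664704/283 ≈ -8.8574e+5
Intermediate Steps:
g(284 - 567) - 1*885741 = 1/(284 - 567) - 1*885741 = 1/(-283) - 885741 = -1/283 - 885741 = -250664704/283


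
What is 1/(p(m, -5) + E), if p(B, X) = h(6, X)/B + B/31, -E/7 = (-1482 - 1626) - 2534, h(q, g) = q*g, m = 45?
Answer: 93/3673015 ≈ 2.5320e-5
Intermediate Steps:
h(q, g) = g*q
E = 39494 (E = -7*((-1482 - 1626) - 2534) = -7*(-3108 - 2534) = -7*(-5642) = 39494)
p(B, X) = B/31 + 6*X/B (p(B, X) = (X*6)/B + B/31 = (6*X)/B + B*(1/31) = 6*X/B + B/31 = B/31 + 6*X/B)
1/(p(m, -5) + E) = 1/(((1/31)*45 + 6*(-5)/45) + 39494) = 1/((45/31 + 6*(-5)*(1/45)) + 39494) = 1/((45/31 - 2/3) + 39494) = 1/(73/93 + 39494) = 1/(3673015/93) = 93/3673015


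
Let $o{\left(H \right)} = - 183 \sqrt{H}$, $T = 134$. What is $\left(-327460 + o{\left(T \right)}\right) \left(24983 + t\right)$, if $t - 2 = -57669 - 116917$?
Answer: $48988343460 + 27376983 \sqrt{134} \approx 4.9305 \cdot 10^{10}$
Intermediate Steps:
$t = -174584$ ($t = 2 - 174586 = -174584$)
$\left(-327460 + o{\left(T \right)}\right) \left(24983 + t\right) = \left(-327460 - 183 \sqrt{134}\right) \left(24983 - 174584\right) = \left(-327460 - 183 \sqrt{134}\right) \left(-149601\right) = 48988343460 + 27376983 \sqrt{134}$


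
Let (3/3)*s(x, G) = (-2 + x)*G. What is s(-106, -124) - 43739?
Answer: -30347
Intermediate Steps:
s(x, G) = G*(-2 + x) (s(x, G) = (-2 + x)*G = G*(-2 + x))
s(-106, -124) - 43739 = -124*(-2 - 106) - 43739 = -124*(-108) - 43739 = 13392 - 43739 = -30347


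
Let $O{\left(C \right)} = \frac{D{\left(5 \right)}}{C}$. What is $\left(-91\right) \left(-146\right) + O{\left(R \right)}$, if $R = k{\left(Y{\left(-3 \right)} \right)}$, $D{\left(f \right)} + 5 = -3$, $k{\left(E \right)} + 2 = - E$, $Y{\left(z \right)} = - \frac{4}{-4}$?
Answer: $\frac{39866}{3} \approx 13289.0$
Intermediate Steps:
$Y{\left(z \right)} = 1$ ($Y{\left(z \right)} = \left(-4\right) \left(- \frac{1}{4}\right) = 1$)
$k{\left(E \right)} = -2 - E$
$D{\left(f \right)} = -8$ ($D{\left(f \right)} = -5 - 3 = -8$)
$R = -3$ ($R = -2 - 1 = -3$)
$O{\left(C \right)} = - \frac{8}{C}$
$\left(-91\right) \left(-146\right) + O{\left(R \right)} = \left(-91\right) \left(-146\right) - \frac{8}{-3} = 13286 - - \frac{8}{3} = 13286 + \frac{8}{3} = \frac{39866}{3}$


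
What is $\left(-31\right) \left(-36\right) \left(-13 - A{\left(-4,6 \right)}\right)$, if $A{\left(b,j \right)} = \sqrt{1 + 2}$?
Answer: $-14508 - 1116 \sqrt{3} \approx -16441.0$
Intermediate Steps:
$A{\left(b,j \right)} = \sqrt{3}$
$\left(-31\right) \left(-36\right) \left(-13 - A{\left(-4,6 \right)}\right) = \left(-31\right) \left(-36\right) \left(-13 - \sqrt{3}\right) = 1116 \left(-13 - \sqrt{3}\right) = -14508 - 1116 \sqrt{3}$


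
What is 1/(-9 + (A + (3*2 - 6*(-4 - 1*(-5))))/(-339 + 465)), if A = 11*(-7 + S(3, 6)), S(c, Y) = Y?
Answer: -126/1145 ≈ -0.11004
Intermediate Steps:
A = -11 (A = 11*(-7 + 6) = 11*(-1) = -11)
1/(-9 + (A + (3*2 - 6*(-4 - 1*(-5))))/(-339 + 465)) = 1/(-9 + (-11 + (3*2 - 6*(-4 - 1*(-5))))/(-339 + 465)) = 1/(-9 + (-11 + (6 - 6*(-4 + 5)))/126) = 1/(-9 + (-11 + (6 - 6*1))*(1/126)) = 1/(-9 + (-11 + (6 - 6))*(1/126)) = 1/(-9 + (-11 + 0)*(1/126)) = 1/(-9 - 11*1/126) = 1/(-9 - 11/126) = 1/(-1145/126) = -126/1145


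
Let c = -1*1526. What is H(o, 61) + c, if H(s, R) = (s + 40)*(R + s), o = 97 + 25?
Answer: 28120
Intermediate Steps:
o = 122
c = -1526
H(s, R) = (40 + s)*(R + s)
H(o, 61) + c = (122**2 + 40*61 + 40*122 + 61*122) - 1526 = (14884 + 2440 + 4880 + 7442) - 1526 = 29646 - 1526 = 28120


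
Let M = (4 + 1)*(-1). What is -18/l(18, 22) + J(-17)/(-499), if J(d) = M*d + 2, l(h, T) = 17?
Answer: -10461/8483 ≈ -1.2332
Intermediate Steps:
M = -5 (M = 5*(-1) = -5)
J(d) = 2 - 5*d (J(d) = -5*d + 2 = 2 - 5*d)
-18/l(18, 22) + J(-17)/(-499) = -18/17 + (2 - 5*(-17))/(-499) = -18*1/17 + (2 + 85)*(-1/499) = -18/17 + 87*(-1/499) = -18/17 - 87/499 = -10461/8483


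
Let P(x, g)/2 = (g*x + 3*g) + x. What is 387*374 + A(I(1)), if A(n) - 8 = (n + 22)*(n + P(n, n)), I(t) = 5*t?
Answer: 147311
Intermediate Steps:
P(x, g) = 2*x + 6*g + 2*g*x (P(x, g) = 2*((g*x + 3*g) + x) = 2*((3*g + g*x) + x) = 2*(x + 3*g + g*x) = 2*x + 6*g + 2*g*x)
A(n) = 8 + (22 + n)*(2*n² + 9*n) (A(n) = 8 + (n + 22)*(n + (2*n + 6*n + 2*n*n)) = 8 + (22 + n)*(n + (2*n + 6*n + 2*n²)) = 8 + (22 + n)*(n + (2*n² + 8*n)) = 8 + (22 + n)*(2*n² + 9*n))
387*374 + A(I(1)) = 387*374 + (8 + 2*(5*1)³ + 53*(5*1)² + 198*(5*1)) = 144738 + (8 + 2*5³ + 53*5² + 198*5) = 144738 + (8 + 2*125 + 53*25 + 990) = 144738 + (8 + 250 + 1325 + 990) = 144738 + 2573 = 147311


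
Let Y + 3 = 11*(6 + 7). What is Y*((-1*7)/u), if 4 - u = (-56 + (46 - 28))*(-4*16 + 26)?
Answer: 49/72 ≈ 0.68056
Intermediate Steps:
Y = 140 (Y = -3 + 11*(6 + 7) = -3 + 11*13 = -3 + 143 = 140)
u = -1440 (u = 4 - (-56 + (46 - 28))*(-4*16 + 26) = 4 - (-56 + 18)*(-64 + 26) = 4 - (-38)*(-38) = 4 - 1*1444 = 4 - 1444 = -1440)
Y*((-1*7)/u) = 140*(-1*7/(-1440)) = 140*(-7*(-1/1440)) = 140*(7/1440) = 49/72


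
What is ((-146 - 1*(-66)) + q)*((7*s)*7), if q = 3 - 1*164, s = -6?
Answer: 70854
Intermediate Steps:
q = -161 (q = 3 - 164 = -161)
((-146 - 1*(-66)) + q)*((7*s)*7) = ((-146 - 1*(-66)) - 161)*((7*(-6))*7) = ((-146 + 66) - 161)*(-42*7) = (-80 - 161)*(-294) = -241*(-294) = 70854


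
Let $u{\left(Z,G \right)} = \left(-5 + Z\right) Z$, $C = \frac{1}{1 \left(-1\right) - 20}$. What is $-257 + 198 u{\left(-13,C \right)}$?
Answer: $46075$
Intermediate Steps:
$C = - \frac{1}{21}$ ($C = \frac{1}{-1 - 20} = \frac{1}{-21} = - \frac{1}{21} \approx -0.047619$)
$u{\left(Z,G \right)} = Z \left(-5 + Z\right)$
$-257 + 198 u{\left(-13,C \right)} = -257 + 198 \left(- 13 \left(-5 - 13\right)\right) = -257 + 198 \left(\left(-13\right) \left(-18\right)\right) = -257 + 198 \cdot 234 = -257 + 46332 = 46075$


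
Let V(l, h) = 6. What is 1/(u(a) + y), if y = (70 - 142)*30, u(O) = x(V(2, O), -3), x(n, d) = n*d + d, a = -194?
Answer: -1/2181 ≈ -0.00045851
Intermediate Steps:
x(n, d) = d + d*n (x(n, d) = d*n + d = d + d*n)
u(O) = -21 (u(O) = -3*(1 + 6) = -3*7 = -21)
y = -2160 (y = -72*30 = -2160)
1/(u(a) + y) = 1/(-21 - 2160) = 1/(-2181) = -1/2181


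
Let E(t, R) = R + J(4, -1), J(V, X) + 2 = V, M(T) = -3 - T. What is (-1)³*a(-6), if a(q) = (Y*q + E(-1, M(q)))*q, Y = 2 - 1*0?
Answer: -42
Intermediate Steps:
Y = 2 (Y = 2 + 0 = 2)
J(V, X) = -2 + V
E(t, R) = 2 + R (E(t, R) = R + (-2 + 4) = R + 2 = 2 + R)
a(q) = q*(-1 + q) (a(q) = (2*q + (2 + (-3 - q)))*q = (2*q + (-1 - q))*q = (-1 + q)*q = q*(-1 + q))
(-1)³*a(-6) = (-1)³*(-6*(-1 - 6)) = -(-6)*(-7) = -1*42 = -42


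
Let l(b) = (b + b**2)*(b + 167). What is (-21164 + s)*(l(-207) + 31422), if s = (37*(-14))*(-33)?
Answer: 6814230060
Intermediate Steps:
l(b) = (167 + b)*(b + b**2) (l(b) = (b + b**2)*(167 + b) = (167 + b)*(b + b**2))
s = 17094 (s = -518*(-33) = 17094)
(-21164 + s)*(l(-207) + 31422) = (-21164 + 17094)*(-207*(167 + (-207)**2 + 168*(-207)) + 31422) = -4070*(-207*(167 + 42849 - 34776) + 31422) = -4070*(-207*8240 + 31422) = -4070*(-1705680 + 31422) = -4070*(-1674258) = 6814230060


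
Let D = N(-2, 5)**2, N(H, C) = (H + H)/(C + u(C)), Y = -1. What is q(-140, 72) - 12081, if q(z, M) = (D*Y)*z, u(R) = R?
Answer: -60293/5 ≈ -12059.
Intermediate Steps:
N(H, C) = H/C (N(H, C) = (H + H)/(C + C) = (2*H)/((2*C)) = (2*H)*(1/(2*C)) = H/C)
D = 4/25 (D = (-2/5)**2 = 4/25 ≈ 0.16000)
q(z, M) = -4*z/25 (q(z, M) = ((4/25)*(-1))*z = -4*z/25)
q(-140, 72) - 12081 = -4/25*(-140) - 12081 = 112/5 - 12081 = -60293/5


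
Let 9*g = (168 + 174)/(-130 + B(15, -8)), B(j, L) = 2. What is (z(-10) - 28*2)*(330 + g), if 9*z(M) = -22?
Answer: -5549563/288 ≈ -19269.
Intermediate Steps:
z(M) = -22/9 (z(M) = (⅑)*(-22) = -22/9)
g = -19/64 (g = ((168 + 174)/(-130 + 2))/9 = (342/(-128))/9 = (342*(-1/128))/9 = (⅑)*(-171/64) = -19/64 ≈ -0.29688)
(z(-10) - 28*2)*(330 + g) = (-22/9 - 28*2)*(330 - 19/64) = (-22/9 - 56)*(21101/64) = -526/9*21101/64 = -5549563/288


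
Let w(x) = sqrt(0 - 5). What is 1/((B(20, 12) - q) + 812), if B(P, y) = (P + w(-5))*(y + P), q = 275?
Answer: 1177/1390449 - 32*I*sqrt(5)/1390449 ≈ 0.00084649 - 5.1461e-5*I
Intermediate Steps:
w(x) = I*sqrt(5) (w(x) = sqrt(-5) = I*sqrt(5))
B(P, y) = (P + y)*(P + I*sqrt(5)) (B(P, y) = (P + I*sqrt(5))*(y + P) = (P + I*sqrt(5))*(P + y) = (P + y)*(P + I*sqrt(5)))
1/((B(20, 12) - q) + 812) = 1/(((20**2 + 20*12 + I*20*sqrt(5) + I*12*sqrt(5)) - 1*275) + 812) = 1/(((400 + 240 + 20*I*sqrt(5) + 12*I*sqrt(5)) - 275) + 812) = 1/(((640 + 32*I*sqrt(5)) - 275) + 812) = 1/((365 + 32*I*sqrt(5)) + 812) = 1/(1177 + 32*I*sqrt(5))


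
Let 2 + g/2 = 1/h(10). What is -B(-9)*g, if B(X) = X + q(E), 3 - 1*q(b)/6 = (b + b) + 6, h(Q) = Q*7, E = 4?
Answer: -2085/7 ≈ -297.86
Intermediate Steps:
h(Q) = 7*Q
q(b) = -18 - 12*b (q(b) = 18 - 6*((b + b) + 6) = 18 - 6*(2*b + 6) = 18 - 6*(6 + 2*b) = 18 + (-36 - 12*b) = -18 - 12*b)
g = -139/35 (g = -4 + 2/((7*10)) = -4 + 2/70 = -4 + 2*(1/70) = -4 + 1/35 = -139/35 ≈ -3.9714)
B(X) = -66 + X (B(X) = X + (-18 - 12*4) = X + (-18 - 48) = X - 66 = -66 + X)
-B(-9)*g = -(-66 - 9)*(-139)/35 = -(-75)*(-139)/35 = -1*2085/7 = -2085/7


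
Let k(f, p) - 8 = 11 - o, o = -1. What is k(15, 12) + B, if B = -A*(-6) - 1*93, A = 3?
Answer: -55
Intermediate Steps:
k(f, p) = 20 (k(f, p) = 8 + (11 - 1*(-1)) = 8 + (11 + 1) = 8 + 12 = 20)
B = -75 (B = -1*3*(-6) - 1*93 = -3*(-6) - 93 = 18 - 93 = -75)
k(15, 12) + B = 20 - 75 = -55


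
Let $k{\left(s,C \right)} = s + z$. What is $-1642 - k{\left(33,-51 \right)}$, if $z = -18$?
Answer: $-1657$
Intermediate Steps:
$k{\left(s,C \right)} = -18 + s$ ($k{\left(s,C \right)} = s - 18 = -18 + s$)
$-1642 - k{\left(33,-51 \right)} = -1642 - \left(-18 + 33\right) = -1642 - 15 = -1657$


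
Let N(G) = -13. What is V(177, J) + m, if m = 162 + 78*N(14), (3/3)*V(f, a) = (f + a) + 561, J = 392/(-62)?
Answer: -3730/31 ≈ -120.32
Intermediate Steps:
J = -196/31 (J = 392*(-1/62) = -196/31 ≈ -6.3226)
V(f, a) = 561 + a + f (V(f, a) = (f + a) + 561 = (a + f) + 561 = 561 + a + f)
m = -852 (m = 162 + 78*(-13) = 162 - 1014 = -852)
V(177, J) + m = (561 - 196/31 + 177) - 852 = 22682/31 - 852 = -3730/31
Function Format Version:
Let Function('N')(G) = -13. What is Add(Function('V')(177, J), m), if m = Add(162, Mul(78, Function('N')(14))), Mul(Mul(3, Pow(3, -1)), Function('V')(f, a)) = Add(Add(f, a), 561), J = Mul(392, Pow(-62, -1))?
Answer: Rational(-3730, 31) ≈ -120.32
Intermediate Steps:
J = Rational(-196, 31) (J = Mul(392, Rational(-1, 62)) = Rational(-196, 31) ≈ -6.3226)
Function('V')(f, a) = Add(561, a, f) (Function('V')(f, a) = Add(Add(f, a), 561) = Add(Add(a, f), 561) = Add(561, a, f))
m = -852 (m = Add(162, Mul(78, -13)) = Add(162, -1014) = -852)
Add(Function('V')(177, J), m) = Add(Add(561, Rational(-196, 31), 177), -852) = Add(Rational(22682, 31), -852) = Rational(-3730, 31)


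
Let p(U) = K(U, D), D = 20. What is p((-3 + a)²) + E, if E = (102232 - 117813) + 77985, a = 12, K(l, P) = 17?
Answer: 62421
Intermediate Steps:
p(U) = 17
E = 62404 (E = -15581 + 77985 = 62404)
p((-3 + a)²) + E = 17 + 62404 = 62421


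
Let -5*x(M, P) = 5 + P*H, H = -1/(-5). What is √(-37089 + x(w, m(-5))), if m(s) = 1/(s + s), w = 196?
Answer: I*√92724990/50 ≈ 192.59*I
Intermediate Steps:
H = ⅕ (H = -1*(-⅕) = ⅕ ≈ 0.20000)
m(s) = 1/(2*s)
x(M, P) = -1 - P/25 (x(M, P) = -(5 + P*(⅕))/5 = -(5 + P/5)/5 = -1 - P/25)
√(-37089 + x(w, m(-5))) = √(-37089 + (-1 - 1/(50*(-5)))) = √(-37089 + (-1 - (-1)/(50*5))) = √(-37089 + (-1 - 1/25*(-⅒))) = √(-37089 + (-1 + 1/250)) = √(-37089 - 249/250) = √(-9272499/250) = I*√92724990/50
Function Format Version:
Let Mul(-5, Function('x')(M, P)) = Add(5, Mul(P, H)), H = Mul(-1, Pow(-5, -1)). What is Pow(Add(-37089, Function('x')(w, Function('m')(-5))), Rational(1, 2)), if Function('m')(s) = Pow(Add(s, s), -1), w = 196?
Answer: Mul(Rational(1, 50), I, Pow(92724990, Rational(1, 2))) ≈ Mul(192.59, I)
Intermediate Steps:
H = Rational(1, 5) (H = Mul(-1, Rational(-1, 5)) = Rational(1, 5) ≈ 0.20000)
Function('m')(s) = Mul(Rational(1, 2), Pow(s, -1)) (Function('m')(s) = Pow(Mul(2, s), -1) = Mul(Rational(1, 2), Pow(s, -1)))
Function('x')(M, P) = Add(-1, Mul(Rational(-1, 25), P)) (Function('x')(M, P) = Mul(Rational(-1, 5), Add(5, Mul(P, Rational(1, 5)))) = Mul(Rational(-1, 5), Add(5, Mul(Rational(1, 5), P))) = Add(-1, Mul(Rational(-1, 25), P)))
Pow(Add(-37089, Function('x')(w, Function('m')(-5))), Rational(1, 2)) = Pow(Add(-37089, Add(-1, Mul(Rational(-1, 25), Mul(Rational(1, 2), Pow(-5, -1))))), Rational(1, 2)) = Pow(Add(-37089, Add(-1, Mul(Rational(-1, 25), Mul(Rational(1, 2), Rational(-1, 5))))), Rational(1, 2)) = Pow(Add(-37089, Add(-1, Mul(Rational(-1, 25), Rational(-1, 10)))), Rational(1, 2)) = Pow(Add(-37089, Add(-1, Rational(1, 250))), Rational(1, 2)) = Pow(Add(-37089, Rational(-249, 250)), Rational(1, 2)) = Pow(Rational(-9272499, 250), Rational(1, 2)) = Mul(Rational(1, 50), I, Pow(92724990, Rational(1, 2)))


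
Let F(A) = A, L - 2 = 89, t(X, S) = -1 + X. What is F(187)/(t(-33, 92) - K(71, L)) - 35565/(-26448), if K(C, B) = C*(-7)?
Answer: 7137457/4081808 ≈ 1.7486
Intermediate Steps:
L = 91 (L = 2 + 89 = 91)
K(C, B) = -7*C
F(187)/(t(-33, 92) - K(71, L)) - 35565/(-26448) = 187/((-1 - 33) - (-7)*71) - 35565/(-26448) = 187/(-34 - 1*(-497)) - 35565*(-1/26448) = 187/(-34 + 497) + 11855/8816 = 187/463 + 11855/8816 = 7137457/4081808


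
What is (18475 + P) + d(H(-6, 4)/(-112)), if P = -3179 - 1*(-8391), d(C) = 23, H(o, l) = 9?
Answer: 23710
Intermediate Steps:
P = 5212 (P = -3179 + 8391 = 5212)
(18475 + P) + d(H(-6, 4)/(-112)) = (18475 + 5212) + 23 = 23687 + 23 = 23710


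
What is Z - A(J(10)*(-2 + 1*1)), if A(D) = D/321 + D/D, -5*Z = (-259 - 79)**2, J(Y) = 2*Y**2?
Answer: -36672929/1605 ≈ -22849.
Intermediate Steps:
Z = -114244/5 (Z = -(-259 - 79)**2/5 = -1/5*(-338)**2 = -1/5*114244 = -114244/5 ≈ -22849.)
A(D) = 1 + D/321 (A(D) = D*(1/321) + 1 = D/321 + 1 = 1 + D/321)
Z - A(J(10)*(-2 + 1*1)) = -114244/5 - (1 + ((2*10**2)*(-2 + 1*1))/321) = -114244/5 - (1 + ((2*100)*(-2 + 1))/321) = -114244/5 - (1 + (200*(-1))/321) = -114244/5 - (1 + (1/321)*(-200)) = -114244/5 - (1 - 200/321) = -114244/5 - 1*121/321 = -114244/5 - 121/321 = -36672929/1605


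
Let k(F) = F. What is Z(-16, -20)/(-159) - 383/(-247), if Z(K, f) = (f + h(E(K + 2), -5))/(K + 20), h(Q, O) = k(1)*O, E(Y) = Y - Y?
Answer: 249763/157092 ≈ 1.5899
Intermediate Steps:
E(Y) = 0
h(Q, O) = O (h(Q, O) = 1*O = O)
Z(K, f) = (-5 + f)/(20 + K) (Z(K, f) = (f - 5)/(K + 20) = (-5 + f)/(20 + K))
Z(-16, -20)/(-159) - 383/(-247) = ((-5 - 20)/(20 - 16))/(-159) - 383/(-247) = (-25/4)*(-1/159) - 383*(-1/247) = ((¼)*(-25))*(-1/159) + 383/247 = -25/4*(-1/159) + 383/247 = 25/636 + 383/247 = 249763/157092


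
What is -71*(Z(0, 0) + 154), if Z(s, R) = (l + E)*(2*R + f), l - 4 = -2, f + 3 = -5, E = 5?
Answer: -6958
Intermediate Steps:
f = -8 (f = -3 - 5 = -8)
l = 2 (l = 4 - 2 = 2)
Z(s, R) = -56 + 14*R (Z(s, R) = (2 + 5)*(2*R - 8) = 7*(-8 + 2*R) = -56 + 14*R)
-71*(Z(0, 0) + 154) = -71*((-56 + 14*0) + 154) = -71*((-56 + 0) + 154) = -71*(-56 + 154) = -71*98 = -6958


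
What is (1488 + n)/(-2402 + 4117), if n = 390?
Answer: 1878/1715 ≈ 1.0950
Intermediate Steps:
(1488 + n)/(-2402 + 4117) = (1488 + 390)/(-2402 + 4117) = 1878/1715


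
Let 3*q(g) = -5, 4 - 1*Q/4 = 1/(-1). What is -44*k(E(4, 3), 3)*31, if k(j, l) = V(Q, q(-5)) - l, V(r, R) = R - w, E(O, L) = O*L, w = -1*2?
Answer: 10912/3 ≈ 3637.3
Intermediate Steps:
Q = 20 (Q = 16 - 4/(-1) = 16 - 4*(-1) = 16 + 4 = 20)
w = -2
E(O, L) = L*O
q(g) = -5/3 (q(g) = (⅓)*(-5) = -5/3)
V(r, R) = 2 + R (V(r, R) = R - 1*(-2) = R + 2 = 2 + R)
k(j, l) = ⅓ - l (k(j, l) = (2 - 5/3) - l = ⅓ - l)
-44*k(E(4, 3), 3)*31 = -44*(⅓ - 1*3)*31 = -44*(⅓ - 3)*31 = -44*(-8/3)*31 = (352/3)*31 = 10912/3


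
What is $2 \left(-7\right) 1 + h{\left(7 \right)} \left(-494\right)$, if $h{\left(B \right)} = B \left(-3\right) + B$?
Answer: $6902$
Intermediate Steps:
$h{\left(B \right)} = - 2 B$ ($h{\left(B \right)} = - 3 B + B = - 2 B$)
$2 \left(-7\right) 1 + h{\left(7 \right)} \left(-494\right) = 2 \left(-7\right) 1 + \left(-2\right) 7 \left(-494\right) = \left(-14\right) 1 - -6916 = -14 + 6916 = 6902$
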